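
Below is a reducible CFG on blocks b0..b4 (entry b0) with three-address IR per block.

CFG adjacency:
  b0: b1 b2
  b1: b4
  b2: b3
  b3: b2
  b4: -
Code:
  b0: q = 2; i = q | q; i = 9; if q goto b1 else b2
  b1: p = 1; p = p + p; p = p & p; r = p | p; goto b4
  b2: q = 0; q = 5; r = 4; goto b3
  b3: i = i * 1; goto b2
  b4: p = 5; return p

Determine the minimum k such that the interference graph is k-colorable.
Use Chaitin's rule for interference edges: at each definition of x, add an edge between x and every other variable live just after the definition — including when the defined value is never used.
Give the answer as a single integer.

Answer: 2

Working:
def/use:
  b0 def {i,q} use ∅
  b1 def {p,r} use ∅
  b2 def {q,r} use ∅
  b3 def {i} use {i}
  b4 def {p} use ∅

Backward fixpoint:
  b0 li=∅ lo={i}
  b1 li=∅ lo=∅
  b2 li={i} lo={i}
  b3 li={i} lo={i}
  b4 li=∅ lo=∅

Interfere edges:
  i↔{q,r}
  p↔∅
  q↔{i}
  r↔{i}

Registers:
  clique {i,q} ⇒ need ≥ 2
  assign i→c0 p→c0 q→c1 r→c1 — no edge inside a register ⇒ χ ≤ 2
  χ = 2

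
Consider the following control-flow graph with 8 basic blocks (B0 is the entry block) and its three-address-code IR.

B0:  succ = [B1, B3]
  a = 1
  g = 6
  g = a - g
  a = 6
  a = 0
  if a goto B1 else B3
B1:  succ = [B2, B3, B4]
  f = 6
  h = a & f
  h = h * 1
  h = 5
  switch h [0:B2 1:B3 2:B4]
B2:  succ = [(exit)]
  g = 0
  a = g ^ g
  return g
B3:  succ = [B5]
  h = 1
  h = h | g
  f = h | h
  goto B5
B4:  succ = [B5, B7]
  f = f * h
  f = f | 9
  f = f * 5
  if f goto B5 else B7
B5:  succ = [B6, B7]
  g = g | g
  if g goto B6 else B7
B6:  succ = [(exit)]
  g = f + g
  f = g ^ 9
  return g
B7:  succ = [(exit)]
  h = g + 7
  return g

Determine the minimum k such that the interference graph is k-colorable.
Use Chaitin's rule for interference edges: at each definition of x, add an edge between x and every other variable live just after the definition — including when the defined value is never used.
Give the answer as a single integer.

Answer: 3

Working:
Block summaries:
  B0: def={a,g} ue=∅
  B1: def={f,h} ue={a}
  B2: def={a,g} ue=∅
  B3: def={f,h} ue={g}
  B4: def={f} ue={f,h}
  B5: def={g} ue={g}
  B6: def={f,g} ue={f,g}
  B7: def={h} ue={g}

Liveness:
  B0 li=∅ lo={a,g}
  B1 li={a,g} lo={f,g,h}
  B2 li=∅ lo=∅
  B3 li={g} lo={f,g}
  B4 li={f,g,h} lo={f,g}
  B5 li={f,g} lo={f,g}
  B6 li={f,g} lo=∅
  B7 li={g} lo=∅

Conflict graph:
  a↔{f,g}
  f↔{a,g,h}
  g↔{a,f,h}
  h↔{f,g}

Colouring:
  clique {a,f,g} ⇒ need ≥ 3
  assign a→r2 f→r0 g→r1 h→r2 — no edge inside a register ⇒ χ ≤ 3
  χ = 3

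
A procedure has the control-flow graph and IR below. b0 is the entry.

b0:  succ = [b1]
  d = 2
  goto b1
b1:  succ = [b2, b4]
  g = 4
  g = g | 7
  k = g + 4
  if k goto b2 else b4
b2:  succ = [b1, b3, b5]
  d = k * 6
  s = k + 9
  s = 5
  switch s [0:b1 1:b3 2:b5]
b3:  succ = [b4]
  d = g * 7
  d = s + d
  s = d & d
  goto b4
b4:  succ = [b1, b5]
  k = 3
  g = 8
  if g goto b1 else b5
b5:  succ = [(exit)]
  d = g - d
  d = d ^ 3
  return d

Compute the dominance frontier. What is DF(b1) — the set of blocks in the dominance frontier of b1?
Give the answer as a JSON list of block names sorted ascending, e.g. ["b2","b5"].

idom tree: b1←b0 b2←b1 b3←b2 b4←b1 b5←b1
Dom∩ at merges:
  b1: preds {b0,b2,b4}: {b0} ∩ {b0,b1,b2} ∩ {b0,b1,b4} = {b0}; idom=b0
  b4: preds {b1,b3}: {b0,b1} ∩ {b0,b1,b2,b3} = {b0,b1}; idom=b1
  b5: preds {b2,b4}: {b0,b1,b2} ∩ {b0,b1,b4} = {b0,b1}; idom=b1

DF walk-up:
  join b1 pred b0: · stop@b0
  join b1 pred b2: b2→b1 stop@b0
  join b1 pred b4: b4→b1 stop@b0
  join b4 pred b1: · stop@b1
  join b4 pred b3: b3→b2 stop@b1
  join b5 pred b2: b2 stop@b1
  join b5 pred b4: b4 stop@b1
  b0 → ∅
  b1 → {b1}
  b2 → {b1,b4,b5}
  b3 → {b4}
  b4 → {b1,b5}
  b5 → ∅

DF(b1) = ["b1"]

Answer: ["b1"]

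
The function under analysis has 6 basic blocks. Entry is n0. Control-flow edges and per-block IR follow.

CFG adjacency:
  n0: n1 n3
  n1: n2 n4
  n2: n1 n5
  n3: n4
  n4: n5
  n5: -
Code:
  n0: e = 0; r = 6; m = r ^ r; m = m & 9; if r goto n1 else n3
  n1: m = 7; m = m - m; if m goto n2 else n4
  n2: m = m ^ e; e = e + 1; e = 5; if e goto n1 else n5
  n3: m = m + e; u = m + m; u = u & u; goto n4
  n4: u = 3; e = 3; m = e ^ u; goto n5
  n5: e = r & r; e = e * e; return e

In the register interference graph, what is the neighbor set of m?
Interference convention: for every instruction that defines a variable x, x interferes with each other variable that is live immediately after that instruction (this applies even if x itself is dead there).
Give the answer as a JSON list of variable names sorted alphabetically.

Per-block:
  n0 def {e,m,r} use ∅
  n1 def {m} use ∅
  n2 def {e,m} use {e,m}
  n3 def {m,u} use {e,m}
  n4 def {e,m,u} use ∅
  n5 def {e} use {r}

Backward fixpoint:
  n0 li=∅ lo={e,m,r}
  n1 li={e,r} lo={e,m,r}
  n2 li={e,m,r} lo={e,r}
  n3 li={e,m,r} lo={r}
  n4 li={r} lo={r}
  n5 li={r} lo=∅

Interfere edges:
  e↔{m,r,u}
  m↔{e,r}
  r↔{e,m,u}
  u↔{e,r}

N(m) = ["e", "r"]

Answer: ["e", "r"]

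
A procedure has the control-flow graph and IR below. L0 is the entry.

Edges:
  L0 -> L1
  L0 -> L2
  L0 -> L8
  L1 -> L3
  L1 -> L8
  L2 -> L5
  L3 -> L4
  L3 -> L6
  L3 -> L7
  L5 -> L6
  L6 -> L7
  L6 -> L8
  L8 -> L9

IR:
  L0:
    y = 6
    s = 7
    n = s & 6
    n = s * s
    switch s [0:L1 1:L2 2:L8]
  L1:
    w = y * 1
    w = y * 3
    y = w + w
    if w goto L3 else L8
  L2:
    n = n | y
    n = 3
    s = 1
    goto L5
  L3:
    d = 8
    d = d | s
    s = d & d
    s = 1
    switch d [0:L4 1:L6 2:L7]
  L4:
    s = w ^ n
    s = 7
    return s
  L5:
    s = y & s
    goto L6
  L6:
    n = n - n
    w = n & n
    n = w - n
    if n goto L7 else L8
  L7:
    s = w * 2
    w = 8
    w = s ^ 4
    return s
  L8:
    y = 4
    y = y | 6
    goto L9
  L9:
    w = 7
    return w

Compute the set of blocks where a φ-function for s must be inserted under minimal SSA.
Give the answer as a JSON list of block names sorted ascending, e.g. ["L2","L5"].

Answer: ["L6", "L7", "L8"]

Analysis:
idom tree: L1←L0 L2←L0 L3←L1 L4←L3 L5←L2 L6←L0 L7←L0 L8←L0 L9←L8
Join-block Dom:
  L6: preds {L3,L5}: {L0,L1,L3} ∩ {L0,L2,L5} = {L0}; idom=L0
  L7: preds {L3,L6}: {L0,L1,L3} ∩ {L0,L6} = {L0}; idom=L0
  L8: preds {L0,L1,L6}: {L0} ∩ {L0,L1} ∩ {L0,L6} = {L0}; idom=L0

Frontier:
  join L6 pred L3: L3→L1 stop@L0
  join L6 pred L5: L5→L2 stop@L0
  join L7 pred L3: L3→L1 stop@L0
  join L7 pred L6: L6 stop@L0
  join L8 pred L0: · stop@L0
  join L8 pred L1: L1 stop@L0
  join L8 pred L6: L6 stop@L0
  L0 → ∅
  L1 → {L6,L7,L8}
  L2 → {L6}
  L3 → {L6,L7}
  L4 → ∅
  L5 → {L6}
  L6 → {L7,L8}
  L7 → ∅
  L8 → ∅
  L9 → ∅

φ for s: defs {L0,L2,L3,L4,L5,L7}
  DF⁺ = {L6,L7,L8}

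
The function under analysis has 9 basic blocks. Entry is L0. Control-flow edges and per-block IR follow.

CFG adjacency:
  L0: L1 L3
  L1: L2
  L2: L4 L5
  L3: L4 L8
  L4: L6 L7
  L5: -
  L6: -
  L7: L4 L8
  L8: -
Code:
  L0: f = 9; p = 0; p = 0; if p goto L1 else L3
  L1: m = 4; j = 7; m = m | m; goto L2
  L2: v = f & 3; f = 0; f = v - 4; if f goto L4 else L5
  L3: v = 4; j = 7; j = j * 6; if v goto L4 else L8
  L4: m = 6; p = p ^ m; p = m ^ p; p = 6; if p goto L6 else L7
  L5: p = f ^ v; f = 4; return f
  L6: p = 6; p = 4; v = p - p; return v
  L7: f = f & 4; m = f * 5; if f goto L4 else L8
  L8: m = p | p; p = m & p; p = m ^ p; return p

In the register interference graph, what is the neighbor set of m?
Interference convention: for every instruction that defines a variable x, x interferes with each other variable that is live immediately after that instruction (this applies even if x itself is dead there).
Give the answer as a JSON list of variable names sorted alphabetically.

Block summaries:
  L0: def={f,p} ue=∅
  L1: def={j,m} ue=∅
  L2: def={f,v} ue={f}
  L3: def={j,v} ue=∅
  L4: def={m,p} ue={p}
  L5: def={f,p} ue={f,v}
  L6: def={p,v} ue=∅
  L7: def={f,m} ue={f}
  L8: def={m,p} ue={p}

Live sets:
  live L0: ∅→{f,p}
  live L1: {f,p}→{f,p}
  live L2: {f,p}→{f,p,v}
  live L3: {f,p}→{f,p}
  live L4: {f,p}→{f,p}
  live L5: {f,v}→∅
  live L6: ∅→∅
  live L7: {f,p}→{f,p}
  live L8: {p}→∅

Conflict graph:
  f — {j,m,p,v}
  j — {f,m,p,v}
  m — {f,j,p}
  p — {f,j,m,v}
  v — {f,j,p}

N(m) = ["f", "j", "p"]

Answer: ["f", "j", "p"]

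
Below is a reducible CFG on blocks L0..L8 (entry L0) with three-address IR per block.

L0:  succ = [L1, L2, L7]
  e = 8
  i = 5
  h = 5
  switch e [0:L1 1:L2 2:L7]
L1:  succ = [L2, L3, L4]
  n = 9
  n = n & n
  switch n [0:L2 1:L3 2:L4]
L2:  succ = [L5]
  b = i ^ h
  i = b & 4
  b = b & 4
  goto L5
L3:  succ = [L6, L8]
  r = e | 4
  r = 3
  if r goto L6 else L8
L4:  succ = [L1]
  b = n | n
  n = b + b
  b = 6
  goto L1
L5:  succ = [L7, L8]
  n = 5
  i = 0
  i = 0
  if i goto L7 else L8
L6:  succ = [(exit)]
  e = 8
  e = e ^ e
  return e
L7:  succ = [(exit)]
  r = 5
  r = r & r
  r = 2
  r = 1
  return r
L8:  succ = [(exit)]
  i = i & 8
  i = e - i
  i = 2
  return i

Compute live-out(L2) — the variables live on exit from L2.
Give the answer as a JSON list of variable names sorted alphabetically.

Answer: ["e"]

Working:
Block summaries:
  L0: {e,h,i} / ∅
  L1: {n} / ∅
  L2: {b,i} / {h,i}
  L3: {r} / {e}
  L4: {b,n} / {n}
  L5: {i,n} / ∅
  L6: {e} / ∅
  L7: {r} / ∅
  L8: {i} / {e,i}

Backward fixpoint:
  live L0: ∅→{e,h,i}
  live L1: {e,h,i}→{e,h,i,n}
  live L2: {e,h,i}→{e}
  live L3: {e,i}→{e,i}
  live L4: {e,h,i,n}→{e,h,i}
  live L5: {e}→{e,i}
  live L6: ∅→∅
  live L7: ∅→∅
  live L8: {e,i}→∅

live-out(L2) = ["e"]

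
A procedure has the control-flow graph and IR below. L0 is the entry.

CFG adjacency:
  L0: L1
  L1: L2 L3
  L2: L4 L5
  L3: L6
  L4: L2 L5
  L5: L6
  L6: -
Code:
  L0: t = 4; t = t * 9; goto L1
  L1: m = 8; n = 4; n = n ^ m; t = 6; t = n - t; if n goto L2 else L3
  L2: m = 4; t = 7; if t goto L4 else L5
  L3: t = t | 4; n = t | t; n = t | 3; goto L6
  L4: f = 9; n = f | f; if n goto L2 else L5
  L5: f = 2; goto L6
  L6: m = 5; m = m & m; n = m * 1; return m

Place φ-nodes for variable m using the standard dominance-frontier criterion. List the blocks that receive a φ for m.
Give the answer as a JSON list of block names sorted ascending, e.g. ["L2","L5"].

idom tree: L1←L0 L2←L1 L3←L1 L4←L2 L5←L2 L6←L1
Dom at joins:
  L2: preds {L1,L4}: {L0,L1} ∩ {L0,L1,L2,L4} = {L0,L1}; idom=L1
  L5: preds {L2,L4}: {L0,L1,L2} ∩ {L0,L1,L2,L4} = {L0,L1,L2}; idom=L2
  L6: preds {L3,L5}: {L0,L1,L3} ∩ {L0,L1,L2,L5} = {L0,L1}; idom=L1

Frontier:
  L2←L1: walk · to L1
  L2←L4: walk L4→L2 to L1
  L5←L2: walk · to L2
  L5←L4: walk L4 to L2
  L6←L3: walk L3 to L1
  L6←L5: walk L5→L2 to L1
  L0: DF=∅
  L1: DF=∅
  L2: DF={L2,L6}
  L3: DF={L6}
  L4: DF={L2,L5}
  L5: DF={L6}
  L6: DF=∅

φ for m: defs {L1,L2,L6}
  DF⁺ = {L2,L6}

Answer: ["L2", "L6"]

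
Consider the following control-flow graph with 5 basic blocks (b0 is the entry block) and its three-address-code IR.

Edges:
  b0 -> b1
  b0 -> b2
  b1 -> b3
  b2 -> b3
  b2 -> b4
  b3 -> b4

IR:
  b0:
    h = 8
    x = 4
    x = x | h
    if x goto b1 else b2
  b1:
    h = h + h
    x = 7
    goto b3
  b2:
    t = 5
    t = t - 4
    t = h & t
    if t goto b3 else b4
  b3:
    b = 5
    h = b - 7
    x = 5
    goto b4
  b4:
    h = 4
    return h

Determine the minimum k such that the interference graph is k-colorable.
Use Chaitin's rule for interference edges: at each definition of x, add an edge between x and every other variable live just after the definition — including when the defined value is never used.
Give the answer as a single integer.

Answer: 2

Working:
def/use:
  b0: {h,x} / ∅
  b1: {h,x} / {h}
  b2: {t} / {h}
  b3: {b,h,x} / ∅
  b4: {h} / ∅

Backward fixpoint:
  live b0: ∅→{h}
  live b1: {h}→∅
  live b2: {h}→∅
  live b3: ∅→∅
  live b4: ∅→∅

Interference:
  b↔∅
  h↔{t,x}
  t↔{h}
  x↔{h}

Chromatic number:
  {h,t} pairwise interfere (2-clique) ⇒ χ ≥ 2
  assign b→r0 h→r0 t→r1 x→r1 — no edge inside a register ⇒ χ ≤ 2
  χ = 2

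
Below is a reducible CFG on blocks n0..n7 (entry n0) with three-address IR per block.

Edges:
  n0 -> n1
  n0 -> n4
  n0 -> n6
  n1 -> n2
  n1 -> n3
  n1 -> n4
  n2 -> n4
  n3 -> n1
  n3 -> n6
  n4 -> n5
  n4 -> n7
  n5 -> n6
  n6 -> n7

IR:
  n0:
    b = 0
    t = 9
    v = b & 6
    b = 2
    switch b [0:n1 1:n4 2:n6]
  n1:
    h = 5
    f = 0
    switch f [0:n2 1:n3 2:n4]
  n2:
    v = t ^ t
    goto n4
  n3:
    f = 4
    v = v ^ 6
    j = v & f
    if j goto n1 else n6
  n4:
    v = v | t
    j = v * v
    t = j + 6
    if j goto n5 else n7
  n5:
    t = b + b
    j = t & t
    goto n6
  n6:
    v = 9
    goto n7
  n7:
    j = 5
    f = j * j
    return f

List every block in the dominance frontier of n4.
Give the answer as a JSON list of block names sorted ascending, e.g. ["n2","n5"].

Answer: ["n6", "n7"]

Derivation:
idom tree: n1←n0 n2←n1 n3←n1 n4←n0 n5←n4 n6←n0 n7←n0
Dom∩ at merges:
  n1: preds {n0,n3}: {n0} ∩ {n0,n1,n3} = {n0}; idom=n0
  n4: preds {n0,n1,n2}: {n0} ∩ {n0,n1} ∩ {n0,n1,n2} = {n0}; idom=n0
  n6: preds {n0,n3,n5}: {n0} ∩ {n0,n1,n3} ∩ {n0,n4,n5} = {n0}; idom=n0
  n7: preds {n4,n6}: {n0,n4} ∩ {n0,n6} = {n0}; idom=n0

DF derivation:
  join n1 pred n0: · stop@n0
  join n1 pred n3: n3→n1 stop@n0
  join n4 pred n0: · stop@n0
  join n4 pred n1: n1 stop@n0
  join n4 pred n2: n2→n1 stop@n0
  join n6 pred n0: · stop@n0
  join n6 pred n3: n3→n1 stop@n0
  join n6 pred n5: n5→n4 stop@n0
  join n7 pred n4: n4 stop@n0
  join n7 pred n6: n6 stop@n0
  n0: DF=∅
  n1: DF={n1,n4,n6}
  n2: DF={n4}
  n3: DF={n1,n6}
  n4: DF={n6,n7}
  n5: DF={n6}
  n6: DF={n7}
  n7: DF=∅

DF(n4) = ["n6", "n7"]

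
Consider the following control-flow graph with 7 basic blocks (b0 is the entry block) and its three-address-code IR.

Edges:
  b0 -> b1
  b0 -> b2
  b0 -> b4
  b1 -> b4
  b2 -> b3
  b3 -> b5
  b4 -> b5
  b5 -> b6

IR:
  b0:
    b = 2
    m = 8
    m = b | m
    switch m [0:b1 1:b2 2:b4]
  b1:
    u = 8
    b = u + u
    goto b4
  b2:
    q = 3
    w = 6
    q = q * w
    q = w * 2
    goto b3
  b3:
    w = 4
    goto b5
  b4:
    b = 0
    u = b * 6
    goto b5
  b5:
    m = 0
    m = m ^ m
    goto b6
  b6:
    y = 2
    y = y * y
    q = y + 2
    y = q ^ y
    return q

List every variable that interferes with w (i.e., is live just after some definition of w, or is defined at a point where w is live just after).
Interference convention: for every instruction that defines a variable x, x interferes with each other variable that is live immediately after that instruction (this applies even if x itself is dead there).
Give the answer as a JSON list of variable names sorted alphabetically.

Answer: ["q"]

Working:
Block summaries:
  b0: {b,m} / ∅
  b1: {b,u} / ∅
  b2: {q,w} / ∅
  b3: {w} / ∅
  b4: {b,u} / ∅
  b5: {m} / ∅
  b6: {q,y} / ∅

Live sets:
  live b0: ∅→∅
  live b1: ∅→∅
  live b2: ∅→∅
  live b3: ∅→∅
  live b4: ∅→∅
  live b5: ∅→∅
  live b6: ∅→∅

Conflict graph:
  b↔{m}
  m↔{b}
  q↔{w,y}
  u↔∅
  w↔{q}
  y↔{q}

N(w) = ["q"]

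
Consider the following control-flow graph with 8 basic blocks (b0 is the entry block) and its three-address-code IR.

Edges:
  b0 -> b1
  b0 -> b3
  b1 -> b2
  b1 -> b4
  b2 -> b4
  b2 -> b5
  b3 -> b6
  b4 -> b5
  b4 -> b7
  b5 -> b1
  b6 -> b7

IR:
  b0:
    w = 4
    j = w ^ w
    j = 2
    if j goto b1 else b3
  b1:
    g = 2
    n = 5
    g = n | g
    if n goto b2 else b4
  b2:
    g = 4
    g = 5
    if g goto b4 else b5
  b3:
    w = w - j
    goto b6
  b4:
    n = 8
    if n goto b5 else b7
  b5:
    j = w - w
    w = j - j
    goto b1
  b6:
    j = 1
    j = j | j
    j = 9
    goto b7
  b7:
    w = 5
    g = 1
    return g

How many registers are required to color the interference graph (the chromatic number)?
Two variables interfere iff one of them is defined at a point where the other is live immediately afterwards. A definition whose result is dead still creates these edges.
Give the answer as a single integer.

def/use:
  b0 def {j,w} use ∅
  b1 def {g,n} use ∅
  b2 def {g} use ∅
  b3 def {w} use {j,w}
  b4 def {n} use ∅
  b5 def {j,w} use {w}
  b6 def {j} use ∅
  b7 def {g,w} use ∅

Liveness:
  live b0: ∅→{j,w}
  live b1: {w}→{w}
  live b2: {w}→{w}
  live b3: {j,w}→∅
  live b4: {w}→{w}
  live b5: {w}→{w}
  live b6: ∅→∅
  live b7: ∅→∅

Conflict graph:
  g: {n,w}
  j: {w}
  n: {g,w}
  w: {g,j,n}

Registers:
  lower bound: {g,n,w} mutually conflict ⇒ χ ≥ 3
  3-colouring: R0={w}  R1={g,j}  R2={n}
  χ = 3

Answer: 3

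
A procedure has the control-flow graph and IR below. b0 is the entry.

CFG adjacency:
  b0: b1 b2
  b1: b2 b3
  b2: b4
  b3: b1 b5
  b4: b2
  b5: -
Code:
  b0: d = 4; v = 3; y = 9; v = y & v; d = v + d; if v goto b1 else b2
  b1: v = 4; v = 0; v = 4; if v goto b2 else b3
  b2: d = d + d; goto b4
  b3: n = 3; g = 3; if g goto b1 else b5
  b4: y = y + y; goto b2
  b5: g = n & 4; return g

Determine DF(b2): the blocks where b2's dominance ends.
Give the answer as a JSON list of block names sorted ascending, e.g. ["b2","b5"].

Answer: ["b2"]

Analysis:
idom tree: b1←b0 b2←b0 b3←b1 b4←b2 b5←b3
Join-block Dom:
  b1: preds {b0,b3}: {b0} ∩ {b0,b1,b3} = {b0}; idom=b0
  b2: preds {b0,b1,b4}: {b0} ∩ {b0,b1} ∩ {b0,b2,b4} = {b0}; idom=b0

DF derivation:
  join b1 pred b0: · stop@b0
  join b1 pred b3: b3→b1 stop@b0
  join b2 pred b0: · stop@b0
  join b2 pred b1: b1 stop@b0
  join b2 pred b4: b4→b2 stop@b0
  DF(b0)=∅
  DF(b1)={b1,b2}
  DF(b2)={b2}
  DF(b3)={b1}
  DF(b4)={b2}
  DF(b5)=∅

DF(b2) = ["b2"]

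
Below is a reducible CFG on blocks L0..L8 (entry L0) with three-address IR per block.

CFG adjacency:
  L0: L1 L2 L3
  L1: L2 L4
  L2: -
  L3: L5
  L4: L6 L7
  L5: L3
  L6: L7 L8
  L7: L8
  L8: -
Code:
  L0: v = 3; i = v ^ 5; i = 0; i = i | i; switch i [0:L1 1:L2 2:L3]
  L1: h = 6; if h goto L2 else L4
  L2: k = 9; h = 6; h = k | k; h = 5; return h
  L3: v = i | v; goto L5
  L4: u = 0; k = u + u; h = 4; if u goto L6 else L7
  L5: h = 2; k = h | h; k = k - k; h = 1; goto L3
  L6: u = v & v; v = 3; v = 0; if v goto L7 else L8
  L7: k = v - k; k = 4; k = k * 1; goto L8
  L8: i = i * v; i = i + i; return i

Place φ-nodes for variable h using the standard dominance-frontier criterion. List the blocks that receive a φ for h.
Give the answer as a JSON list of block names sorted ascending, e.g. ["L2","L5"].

idom tree: L1←L0 L2←L0 L3←L0 L4←L1 L5←L3 L6←L4 L7←L4 L8←L4
Dom∩ at merges:
  L2: preds {L0,L1}: {L0} ∩ {L0,L1} = {L0}; idom=L0
  L3: preds {L0,L5}: {L0} ∩ {L0,L3,L5} = {L0}; idom=L0
  L7: preds {L4,L6}: {L0,L1,L4} ∩ {L0,L1,L4,L6} = {L0,L1,L4}; idom=L4
  L8: preds {L6,L7}: {L0,L1,L4,L6} ∩ {L0,L1,L4,L7} = {L0,L1,L4}; idom=L4

Frontier:
  L2←L0: walk · to L0
  L2←L1: walk L1 to L0
  L3←L0: walk · to L0
  L3←L5: walk L5→L3 to L0
  L7←L4: walk · to L4
  L7←L6: walk L6 to L4
  L8←L6: walk L6 to L4
  L8←L7: walk L7 to L4
  DF(L0)=∅
  DF(L1)={L2}
  DF(L2)=∅
  DF(L3)={L3}
  DF(L4)=∅
  DF(L5)={L3}
  DF(L6)={L7,L8}
  DF(L7)={L8}
  DF(L8)=∅

φ for h: defs {L1,L2,L4,L5}
  DF⁺ = {L2,L3}

Answer: ["L2", "L3"]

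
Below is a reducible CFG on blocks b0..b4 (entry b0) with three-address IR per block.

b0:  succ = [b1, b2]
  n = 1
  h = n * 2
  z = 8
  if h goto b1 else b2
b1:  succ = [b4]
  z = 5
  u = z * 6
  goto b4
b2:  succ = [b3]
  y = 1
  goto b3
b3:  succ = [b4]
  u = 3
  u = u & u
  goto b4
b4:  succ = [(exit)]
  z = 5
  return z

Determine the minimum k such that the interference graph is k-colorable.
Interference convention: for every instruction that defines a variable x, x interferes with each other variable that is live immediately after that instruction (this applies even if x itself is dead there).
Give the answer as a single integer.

Answer: 2

Derivation:
Block summaries:
  b0: def={h,n,z} ue=∅
  b1: def={u,z} ue=∅
  b2: def={y} ue=∅
  b3: def={u} ue=∅
  b4: def={z} ue=∅

Live sets:
  b0 li=∅ lo=∅
  b1 li=∅ lo=∅
  b2 li=∅ lo=∅
  b3 li=∅ lo=∅
  b4 li=∅ lo=∅

Conflict graph:
  h↔{z}
  n↔∅
  u↔∅
  y↔∅
  z↔{h}

Registers:
  clique {h,z} ⇒ need ≥ 2
  assign h→c0 n→c0 u→c0 y→c0 z→c1 — no edge inside a register ⇒ χ ≤ 2
  χ = 2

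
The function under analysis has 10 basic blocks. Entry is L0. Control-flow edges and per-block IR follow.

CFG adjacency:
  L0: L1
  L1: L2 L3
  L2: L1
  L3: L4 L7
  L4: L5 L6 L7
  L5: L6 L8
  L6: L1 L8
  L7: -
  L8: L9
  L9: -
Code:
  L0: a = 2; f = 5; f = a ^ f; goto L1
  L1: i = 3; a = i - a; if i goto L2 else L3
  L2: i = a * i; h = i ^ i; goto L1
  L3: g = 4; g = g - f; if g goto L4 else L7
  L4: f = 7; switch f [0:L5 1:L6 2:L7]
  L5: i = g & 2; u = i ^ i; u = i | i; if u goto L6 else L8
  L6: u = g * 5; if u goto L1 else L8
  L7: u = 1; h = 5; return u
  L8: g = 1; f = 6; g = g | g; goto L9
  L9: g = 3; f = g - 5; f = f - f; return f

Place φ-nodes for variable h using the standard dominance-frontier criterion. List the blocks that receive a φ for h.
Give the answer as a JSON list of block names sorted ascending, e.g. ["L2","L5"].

idom tree: L1←L0 L2←L1 L3←L1 L4←L3 L5←L4 L6←L4 L7←L3 L8←L4 L9←L8
Dom∩ at merges:
  L1: preds {L0,L2,L6}: {L0} ∩ {L0,L1,L2} ∩ {L0,L1,L3,L4,L6} = {L0}; idom=L0
  L6: preds {L4,L5}: {L0,L1,L3,L4} ∩ {L0,L1,L3,L4,L5} = {L0,L1,L3,L4}; idom=L4
  L7: preds {L3,L4}: {L0,L1,L3} ∩ {L0,L1,L3,L4} = {L0,L1,L3}; idom=L3
  L8: preds {L5,L6}: {L0,L1,L3,L4,L5} ∩ {L0,L1,L3,L4,L6} = {L0,L1,L3,L4}; idom=L4

Frontier:
  join L1 pred L0: · stop@L0
  join L1 pred L2: L2→L1 stop@L0
  join L1 pred L6: L6→L4→L3→L1 stop@L0
  join L6 pred L4: · stop@L4
  join L6 pred L5: L5 stop@L4
  join L7 pred L3: · stop@L3
  join L7 pred L4: L4 stop@L3
  join L8 pred L5: L5 stop@L4
  join L8 pred L6: L6 stop@L4
  L0: DF=∅
  L1: DF={L1}
  L2: DF={L1}
  L3: DF={L1}
  L4: DF={L1,L7}
  L5: DF={L6,L8}
  L6: DF={L1,L8}
  L7: DF=∅
  L8: DF=∅
  L9: DF=∅

φ for h: defs {L2,L7}
  DF⁺ = {L1}

Answer: ["L1"]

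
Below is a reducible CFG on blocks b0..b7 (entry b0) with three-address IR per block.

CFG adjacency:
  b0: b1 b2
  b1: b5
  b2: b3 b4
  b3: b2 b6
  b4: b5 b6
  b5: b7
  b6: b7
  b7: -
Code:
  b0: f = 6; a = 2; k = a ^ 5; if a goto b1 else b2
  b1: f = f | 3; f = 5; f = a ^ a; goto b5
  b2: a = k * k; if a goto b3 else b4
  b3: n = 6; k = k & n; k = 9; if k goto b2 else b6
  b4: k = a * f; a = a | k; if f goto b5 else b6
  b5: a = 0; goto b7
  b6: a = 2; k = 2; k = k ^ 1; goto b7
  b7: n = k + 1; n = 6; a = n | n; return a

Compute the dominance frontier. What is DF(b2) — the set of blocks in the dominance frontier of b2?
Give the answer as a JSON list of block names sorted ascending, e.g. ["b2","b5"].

idom tree: b1←b0 b2←b0 b3←b2 b4←b2 b5←b0 b6←b2 b7←b0
Join-block Dom:
  b2: preds {b0,b3}: {b0} ∩ {b0,b2,b3} = {b0}; idom=b0
  b5: preds {b1,b4}: {b0,b1} ∩ {b0,b2,b4} = {b0}; idom=b0
  b6: preds {b3,b4}: {b0,b2,b3} ∩ {b0,b2,b4} = {b0,b2}; idom=b2
  b7: preds {b5,b6}: {b0,b5} ∩ {b0,b2,b6} = {b0}; idom=b0

DF derivation:
  join b2 pred b0: · stop@b0
  join b2 pred b3: b3→b2 stop@b0
  join b5 pred b1: b1 stop@b0
  join b5 pred b4: b4→b2 stop@b0
  join b6 pred b3: b3 stop@b2
  join b6 pred b4: b4 stop@b2
  join b7 pred b5: b5 stop@b0
  join b7 pred b6: b6→b2 stop@b0
  DF(b0)=∅
  DF(b1)={b5}
  DF(b2)={b2,b5,b7}
  DF(b3)={b2,b6}
  DF(b4)={b5,b6}
  DF(b5)={b7}
  DF(b6)={b7}
  DF(b7)=∅

DF(b2) = ["b2", "b5", "b7"]

Answer: ["b2", "b5", "b7"]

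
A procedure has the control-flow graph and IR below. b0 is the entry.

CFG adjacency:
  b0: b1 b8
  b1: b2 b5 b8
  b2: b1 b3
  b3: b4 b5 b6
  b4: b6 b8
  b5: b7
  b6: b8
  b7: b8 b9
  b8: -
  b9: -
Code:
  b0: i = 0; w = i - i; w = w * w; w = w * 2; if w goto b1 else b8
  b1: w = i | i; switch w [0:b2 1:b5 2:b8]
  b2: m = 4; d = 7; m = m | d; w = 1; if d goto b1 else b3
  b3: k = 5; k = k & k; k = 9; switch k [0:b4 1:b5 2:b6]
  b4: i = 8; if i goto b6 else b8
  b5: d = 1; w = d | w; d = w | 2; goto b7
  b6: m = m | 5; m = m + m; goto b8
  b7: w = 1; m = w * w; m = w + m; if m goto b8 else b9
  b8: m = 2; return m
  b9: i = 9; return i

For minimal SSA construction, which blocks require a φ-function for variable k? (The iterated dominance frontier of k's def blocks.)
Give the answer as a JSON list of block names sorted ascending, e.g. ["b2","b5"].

idom tree: b1←b0 b2←b1 b3←b2 b4←b3 b5←b1 b6←b3 b7←b5 b8←b0 b9←b7
Join-block Dom:
  b1: preds {b0,b2}: {b0} ∩ {b0,b1,b2} = {b0}; idom=b0
  b5: preds {b1,b3}: {b0,b1} ∩ {b0,b1,b2,b3} = {b0,b1}; idom=b1
  b6: preds {b3,b4}: {b0,b1,b2,b3} ∩ {b0,b1,b2,b3,b4} = {b0,b1,b2,b3}; idom=b3
  b8: preds {b0,b1,b4,b6,b7}: {b0} ∩ {b0,b1} ∩ {b0,b1,b2,b3,b4} ∩ {b0,b1,b2,b3,b6} ∩ {b0,b1,b5,b7} = {b0}; idom=b0

Frontier:
  b1←b0: walk · to b0
  b1←b2: walk b2→b1 to b0
  b5←b1: walk · to b1
  b5←b3: walk b3→b2 to b1
  b6←b3: walk · to b3
  b6←b4: walk b4 to b3
  b8←b0: walk · to b0
  b8←b1: walk b1 to b0
  b8←b4: walk b4→b3→b2→b1 to b0
  b8←b6: walk b6→b3→b2→b1 to b0
  b8←b7: walk b7→b5→b1 to b0
  DF(b0)=∅
  DF(b1)={b1,b8}
  DF(b2)={b1,b5,b8}
  DF(b3)={b5,b8}
  DF(b4)={b6,b8}
  DF(b5)={b8}
  DF(b6)={b8}
  DF(b7)={b8}
  DF(b8)=∅
  DF(b9)=∅

φ for k: defs {b3}
  DF⁺ = {b5,b8}

Answer: ["b5", "b8"]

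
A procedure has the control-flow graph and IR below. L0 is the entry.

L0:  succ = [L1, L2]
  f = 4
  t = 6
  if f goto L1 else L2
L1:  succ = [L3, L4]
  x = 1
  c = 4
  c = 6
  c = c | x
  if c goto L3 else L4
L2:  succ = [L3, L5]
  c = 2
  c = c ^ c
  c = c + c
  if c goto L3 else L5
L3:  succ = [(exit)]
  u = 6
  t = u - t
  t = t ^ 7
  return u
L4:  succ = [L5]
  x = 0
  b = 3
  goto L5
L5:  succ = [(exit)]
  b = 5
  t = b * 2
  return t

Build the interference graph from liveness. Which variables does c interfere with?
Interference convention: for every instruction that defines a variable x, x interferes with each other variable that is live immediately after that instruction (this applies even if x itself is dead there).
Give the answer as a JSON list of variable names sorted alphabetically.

Answer: ["t", "x"]

Working:
Per-block:
  L0: {f,t} / ∅
  L1: {c,x} / ∅
  L2: {c} / ∅
  L3: {t,u} / {t}
  L4: {b,x} / ∅
  L5: {b,t} / ∅

Backward fixpoint:
  L0: in=∅ out={t}
  L1: in={t} out={t}
  L2: in={t} out={t}
  L3: in={t} out=∅
  L4: in=∅ out=∅
  L5: in=∅ out=∅

Conflict graph:
  b: ∅
  c: {t,x}
  f: {t}
  t: {c,f,u,x}
  u: {t}
  x: {c,t}

N(c) = ["t", "x"]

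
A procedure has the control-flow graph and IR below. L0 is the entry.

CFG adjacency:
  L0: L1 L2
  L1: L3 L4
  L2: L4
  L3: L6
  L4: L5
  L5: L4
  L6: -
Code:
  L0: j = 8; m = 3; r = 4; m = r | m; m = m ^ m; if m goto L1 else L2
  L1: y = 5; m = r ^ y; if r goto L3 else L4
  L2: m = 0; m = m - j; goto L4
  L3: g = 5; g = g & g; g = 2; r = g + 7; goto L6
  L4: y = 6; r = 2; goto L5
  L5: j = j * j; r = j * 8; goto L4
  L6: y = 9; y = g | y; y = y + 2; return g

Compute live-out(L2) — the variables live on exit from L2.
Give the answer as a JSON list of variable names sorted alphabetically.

def/use:
  L0 def {j,m,r} use ∅
  L1 def {m,y} use {r}
  L2 def {m} use {j}
  L3 def {g,r} use ∅
  L4 def {r,y} use ∅
  L5 def {j,r} use {j}
  L6 def {y} use {g}

Backward fixpoint:
  live L0: ∅→{j,r}
  live L1: {j,r}→{j}
  live L2: {j}→{j}
  live L3: ∅→{g}
  live L4: {j}→{j}
  live L5: {j}→{j}
  live L6: {g}→∅

live-out(L2) = ["j"]

Answer: ["j"]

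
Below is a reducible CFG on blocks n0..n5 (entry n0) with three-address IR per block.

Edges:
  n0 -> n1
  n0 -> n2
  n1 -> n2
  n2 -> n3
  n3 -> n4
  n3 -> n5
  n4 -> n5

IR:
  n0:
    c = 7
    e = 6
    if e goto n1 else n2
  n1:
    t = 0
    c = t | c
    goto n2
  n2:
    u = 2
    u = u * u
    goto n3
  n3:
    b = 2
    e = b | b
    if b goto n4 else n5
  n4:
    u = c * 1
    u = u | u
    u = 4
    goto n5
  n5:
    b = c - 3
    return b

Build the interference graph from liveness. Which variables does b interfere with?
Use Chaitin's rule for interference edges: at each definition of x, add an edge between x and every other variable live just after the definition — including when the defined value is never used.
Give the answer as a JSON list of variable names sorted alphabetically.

Block summaries:
  n0: {c,e} / ∅
  n1: {c,t} / {c}
  n2: {u} / ∅
  n3: {b,e} / ∅
  n4: {u} / {c}
  n5: {b} / {c}

Backward fixpoint:
  live n0: ∅→{c}
  live n1: {c}→{c}
  live n2: {c}→{c}
  live n3: {c}→{c}
  live n4: {c}→{c}
  live n5: {c}→∅

Interfere edges:
  b — {c,e}
  c — {b,e,t,u}
  e — {b,c}
  t — {c}
  u — {c}

N(b) = ["c", "e"]

Answer: ["c", "e"]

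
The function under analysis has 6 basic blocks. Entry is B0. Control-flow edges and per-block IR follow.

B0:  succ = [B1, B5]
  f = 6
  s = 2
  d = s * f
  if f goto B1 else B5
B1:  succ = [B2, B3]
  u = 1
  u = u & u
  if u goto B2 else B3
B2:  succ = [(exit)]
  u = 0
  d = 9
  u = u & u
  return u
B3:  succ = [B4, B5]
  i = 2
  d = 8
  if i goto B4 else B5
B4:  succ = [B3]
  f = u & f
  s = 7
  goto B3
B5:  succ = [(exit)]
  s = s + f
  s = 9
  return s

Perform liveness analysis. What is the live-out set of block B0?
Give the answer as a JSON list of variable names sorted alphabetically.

def/use:
  B0 def {d,f,s} use ∅
  B1 def {u} use ∅
  B2 def {d,u} use ∅
  B3 def {d,i} use ∅
  B4 def {f,s} use {f,u}
  B5 def {s} use {f,s}

Live sets:
  B0: in=∅ out={f,s}
  B1: in={f,s} out={f,s,u}
  B2: in=∅ out=∅
  B3: in={f,s,u} out={f,s,u}
  B4: in={f,u} out={f,s,u}
  B5: in={f,s} out=∅

live-out(B0) = ["f", "s"]

Answer: ["f", "s"]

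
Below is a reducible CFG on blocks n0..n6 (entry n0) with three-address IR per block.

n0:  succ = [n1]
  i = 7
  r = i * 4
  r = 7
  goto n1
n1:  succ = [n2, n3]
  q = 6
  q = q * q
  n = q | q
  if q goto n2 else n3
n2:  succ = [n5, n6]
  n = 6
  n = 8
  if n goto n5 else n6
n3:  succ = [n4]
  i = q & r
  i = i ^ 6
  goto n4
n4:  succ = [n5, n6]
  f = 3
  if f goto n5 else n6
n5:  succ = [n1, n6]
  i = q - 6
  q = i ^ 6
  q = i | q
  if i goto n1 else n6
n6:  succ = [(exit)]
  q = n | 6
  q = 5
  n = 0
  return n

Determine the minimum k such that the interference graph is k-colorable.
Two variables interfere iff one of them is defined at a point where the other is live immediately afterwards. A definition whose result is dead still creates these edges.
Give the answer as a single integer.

Block summaries:
  n0: {i,r} / ∅
  n1: {n,q} / ∅
  n2: {n} / ∅
  n3: {i} / {q,r}
  n4: {f} / ∅
  n5: {i,q} / {q}
  n6: {n,q} / {n}

Live sets:
  n0: in=∅ out={r}
  n1: in={r} out={n,q,r}
  n2: in={q,r} out={n,q,r}
  n3: in={n,q,r} out={n,q,r}
  n4: in={n,q,r} out={n,q,r}
  n5: in={n,q,r} out={n,r}
  n6: in={n} out=∅

Interference:
  f: {n,q,r}
  i: {n,q,r}
  n: {f,i,q,r}
  q: {f,i,n,r}
  r: {f,i,n,q}

Colouring:
  clique {f,n,q,r} ⇒ need ≥ 4
  assign f→R3 i→R3 n→R0 q→R1 r→R2 — no edge inside a register ⇒ χ ≤ 4
  χ = 4

Answer: 4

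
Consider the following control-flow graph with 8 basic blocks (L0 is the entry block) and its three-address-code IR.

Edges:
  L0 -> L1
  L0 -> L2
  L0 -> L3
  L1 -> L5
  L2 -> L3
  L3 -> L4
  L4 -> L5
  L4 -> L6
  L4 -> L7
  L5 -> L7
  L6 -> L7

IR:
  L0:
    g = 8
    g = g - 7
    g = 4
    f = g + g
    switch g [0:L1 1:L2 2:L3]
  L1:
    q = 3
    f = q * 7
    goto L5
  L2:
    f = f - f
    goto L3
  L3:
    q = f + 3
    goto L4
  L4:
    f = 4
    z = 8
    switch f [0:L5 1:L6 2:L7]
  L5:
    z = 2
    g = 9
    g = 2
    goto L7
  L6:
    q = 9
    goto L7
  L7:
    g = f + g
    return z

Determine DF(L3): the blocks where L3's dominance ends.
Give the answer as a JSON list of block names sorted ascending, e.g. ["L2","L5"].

Answer: ["L5", "L7"]

Derivation:
idom tree: L1←L0 L2←L0 L3←L0 L4←L3 L5←L0 L6←L4 L7←L0
Dom∩ at merges:
  L3: preds {L0,L2}: {L0} ∩ {L0,L2} = {L0}; idom=L0
  L5: preds {L1,L4}: {L0,L1} ∩ {L0,L3,L4} = {L0}; idom=L0
  L7: preds {L4,L5,L6}: {L0,L3,L4} ∩ {L0,L5} ∩ {L0,L3,L4,L6} = {L0}; idom=L0

Frontier:
  join L3 pred L0: · stop@L0
  join L3 pred L2: L2 stop@L0
  join L5 pred L1: L1 stop@L0
  join L5 pred L4: L4→L3 stop@L0
  join L7 pred L4: L4→L3 stop@L0
  join L7 pred L5: L5 stop@L0
  join L7 pred L6: L6→L4→L3 stop@L0
  DF(L0)=∅
  DF(L1)={L5}
  DF(L2)={L3}
  DF(L3)={L5,L7}
  DF(L4)={L5,L7}
  DF(L5)={L7}
  DF(L6)={L7}
  DF(L7)=∅

DF(L3) = ["L5", "L7"]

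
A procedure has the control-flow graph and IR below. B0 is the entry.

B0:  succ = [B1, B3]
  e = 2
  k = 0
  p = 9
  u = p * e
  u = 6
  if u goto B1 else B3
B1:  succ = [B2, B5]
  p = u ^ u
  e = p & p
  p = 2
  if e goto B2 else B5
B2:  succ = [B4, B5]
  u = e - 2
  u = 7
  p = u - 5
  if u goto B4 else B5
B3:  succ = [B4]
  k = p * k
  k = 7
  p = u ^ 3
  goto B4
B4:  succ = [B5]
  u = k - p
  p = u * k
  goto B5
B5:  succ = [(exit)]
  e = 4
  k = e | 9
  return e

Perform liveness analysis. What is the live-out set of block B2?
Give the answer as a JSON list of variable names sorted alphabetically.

def/use:
  B0: def={e,k,p,u} ue=∅
  B1: def={e,p} ue={u}
  B2: def={p,u} ue={e}
  B3: def={k,p} ue={k,p,u}
  B4: def={p,u} ue={k,p}
  B5: def={e,k} ue=∅

Live sets:
  B0 li=∅ lo={k,p,u}
  B1 li={k,u} lo={e,k}
  B2 li={e,k} lo={k,p}
  B3 li={k,p,u} lo={k,p}
  B4 li={k,p} lo=∅
  B5 li=∅ lo=∅

live-out(B2) = ["k", "p"]

Answer: ["k", "p"]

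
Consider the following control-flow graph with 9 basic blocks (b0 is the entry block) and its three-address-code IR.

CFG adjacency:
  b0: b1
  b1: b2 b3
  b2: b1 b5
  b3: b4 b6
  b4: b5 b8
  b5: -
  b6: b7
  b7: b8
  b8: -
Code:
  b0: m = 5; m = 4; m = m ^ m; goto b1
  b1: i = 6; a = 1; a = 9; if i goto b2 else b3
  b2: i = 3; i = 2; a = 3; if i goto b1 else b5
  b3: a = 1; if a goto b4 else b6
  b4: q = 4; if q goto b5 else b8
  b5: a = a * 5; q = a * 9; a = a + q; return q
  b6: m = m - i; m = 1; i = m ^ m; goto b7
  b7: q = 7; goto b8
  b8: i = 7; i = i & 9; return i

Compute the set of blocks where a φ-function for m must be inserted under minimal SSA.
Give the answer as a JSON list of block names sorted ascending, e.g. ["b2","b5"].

idom tree: b1←b0 b2←b1 b3←b1 b4←b3 b5←b1 b6←b3 b7←b6 b8←b3
Join-block Dom:
  b1: preds {b0,b2}: {b0} ∩ {b0,b1,b2} = {b0}; idom=b0
  b5: preds {b2,b4}: {b0,b1,b2} ∩ {b0,b1,b3,b4} = {b0,b1}; idom=b1
  b8: preds {b4,b7}: {b0,b1,b3,b4} ∩ {b0,b1,b3,b6,b7} = {b0,b1,b3}; idom=b3

Frontier:
  b1←b0: walk · to b0
  b1←b2: walk b2→b1 to b0
  b5←b2: walk b2 to b1
  b5←b4: walk b4→b3 to b1
  b8←b4: walk b4 to b3
  b8←b7: walk b7→b6 to b3
  b0 → ∅
  b1 → {b1}
  b2 → {b1,b5}
  b3 → {b5}
  b4 → {b5,b8}
  b5 → ∅
  b6 → {b8}
  b7 → {b8}
  b8 → ∅

φ for m: defs {b0,b6}
  DF⁺ = {b8}

Answer: ["b8"]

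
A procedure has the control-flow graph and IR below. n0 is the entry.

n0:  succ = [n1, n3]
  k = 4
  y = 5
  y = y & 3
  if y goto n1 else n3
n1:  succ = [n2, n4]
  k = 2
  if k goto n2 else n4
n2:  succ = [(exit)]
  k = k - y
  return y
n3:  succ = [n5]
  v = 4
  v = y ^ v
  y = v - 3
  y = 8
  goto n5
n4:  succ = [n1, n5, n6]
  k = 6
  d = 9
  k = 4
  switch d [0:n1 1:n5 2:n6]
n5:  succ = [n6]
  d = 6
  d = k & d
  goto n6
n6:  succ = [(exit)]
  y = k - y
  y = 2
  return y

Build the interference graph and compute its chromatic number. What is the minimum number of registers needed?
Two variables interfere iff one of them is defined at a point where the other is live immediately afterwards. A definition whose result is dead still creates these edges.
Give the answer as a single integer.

Per-block:
  n0: def={k,y} ue=∅
  n1: def={k} ue=∅
  n2: def={k} ue={k,y}
  n3: def={v,y} ue={y}
  n4: def={d,k} ue=∅
  n5: def={d} ue={k}
  n6: def={y} ue={k,y}

Backward fixpoint:
  n0: in=∅ out={k,y}
  n1: in={y} out={k,y}
  n2: in={k,y} out=∅
  n3: in={k,y} out={k,y}
  n4: in={y} out={k,y}
  n5: in={k,y} out={k,y}
  n6: in={k,y} out=∅

Conflict graph:
  d — {k,y}
  k — {d,v,y}
  v — {k,y}
  y — {d,k,v}

Registers:
  clique {d,k,y} ⇒ need ≥ 3
  3-colouring: r0={k}  r1={y}  r2={d,v}
  χ = 3

Answer: 3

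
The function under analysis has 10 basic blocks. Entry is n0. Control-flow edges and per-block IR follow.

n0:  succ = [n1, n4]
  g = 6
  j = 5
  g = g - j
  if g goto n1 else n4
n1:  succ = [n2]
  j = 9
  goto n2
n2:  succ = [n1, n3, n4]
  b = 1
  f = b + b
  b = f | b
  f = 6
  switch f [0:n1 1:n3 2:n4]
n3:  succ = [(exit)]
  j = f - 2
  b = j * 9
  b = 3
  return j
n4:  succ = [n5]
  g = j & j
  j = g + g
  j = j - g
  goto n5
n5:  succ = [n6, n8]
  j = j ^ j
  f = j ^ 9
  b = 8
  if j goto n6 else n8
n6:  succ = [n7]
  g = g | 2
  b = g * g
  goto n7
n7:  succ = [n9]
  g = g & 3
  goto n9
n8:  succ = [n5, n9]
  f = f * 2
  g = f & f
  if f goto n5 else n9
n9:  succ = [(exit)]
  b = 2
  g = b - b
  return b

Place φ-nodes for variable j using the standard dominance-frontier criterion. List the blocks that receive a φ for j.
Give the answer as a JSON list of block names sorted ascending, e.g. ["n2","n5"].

Answer: ["n1", "n4", "n5"]

Working:
idom tree: n1←n0 n2←n1 n3←n2 n4←n0 n5←n4 n6←n5 n7←n6 n8←n5 n9←n5
Join-block Dom:
  n1: preds {n0,n2}: {n0} ∩ {n0,n1,n2} = {n0}; idom=n0
  n4: preds {n0,n2}: {n0} ∩ {n0,n1,n2} = {n0}; idom=n0
  n5: preds {n4,n8}: {n0,n4} ∩ {n0,n4,n5,n8} = {n0,n4}; idom=n4
  n9: preds {n7,n8}: {n0,n4,n5,n6,n7} ∩ {n0,n4,n5,n8} = {n0,n4,n5}; idom=n5

Frontier:
  join n1 pred n0: · stop@n0
  join n1 pred n2: n2→n1 stop@n0
  join n4 pred n0: · stop@n0
  join n4 pred n2: n2→n1 stop@n0
  join n5 pred n4: · stop@n4
  join n5 pred n8: n8→n5 stop@n4
  join n9 pred n7: n7→n6 stop@n5
  join n9 pred n8: n8 stop@n5
  n0 → ∅
  n1 → {n1,n4}
  n2 → {n1,n4}
  n3 → ∅
  n4 → ∅
  n5 → {n5}
  n6 → {n9}
  n7 → {n9}
  n8 → {n5,n9}
  n9 → ∅

φ for j: defs {n0,n1,n3,n4,n5}
  DF⁺ = {n1,n4,n5}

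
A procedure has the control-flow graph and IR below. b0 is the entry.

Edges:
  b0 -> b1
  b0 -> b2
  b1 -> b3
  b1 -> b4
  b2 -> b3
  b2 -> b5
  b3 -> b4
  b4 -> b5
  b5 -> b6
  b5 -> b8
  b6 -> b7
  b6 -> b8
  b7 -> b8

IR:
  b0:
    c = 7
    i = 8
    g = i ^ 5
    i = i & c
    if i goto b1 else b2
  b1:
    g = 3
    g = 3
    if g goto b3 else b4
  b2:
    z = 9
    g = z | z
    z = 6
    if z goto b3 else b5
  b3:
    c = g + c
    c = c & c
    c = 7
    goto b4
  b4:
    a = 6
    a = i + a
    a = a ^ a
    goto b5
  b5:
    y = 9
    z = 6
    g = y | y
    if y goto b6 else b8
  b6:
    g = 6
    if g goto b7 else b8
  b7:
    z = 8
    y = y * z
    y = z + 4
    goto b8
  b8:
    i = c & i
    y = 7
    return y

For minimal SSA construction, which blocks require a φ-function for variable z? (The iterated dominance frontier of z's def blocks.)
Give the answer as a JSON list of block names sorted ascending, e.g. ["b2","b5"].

idom tree: b1←b0 b2←b0 b3←b0 b4←b0 b5←b0 b6←b5 b7←b6 b8←b5
Dom∩ at merges:
  b3: preds {b1,b2}: {b0,b1} ∩ {b0,b2} = {b0}; idom=b0
  b4: preds {b1,b3}: {b0,b1} ∩ {b0,b3} = {b0}; idom=b0
  b5: preds {b2,b4}: {b0,b2} ∩ {b0,b4} = {b0}; idom=b0
  b8: preds {b5,b6,b7}: {b0,b5} ∩ {b0,b5,b6} ∩ {b0,b5,b6,b7} = {b0,b5}; idom=b5

DF derivation:
  join b3 pred b1: b1 stop@b0
  join b3 pred b2: b2 stop@b0
  join b4 pred b1: b1 stop@b0
  join b4 pred b3: b3 stop@b0
  join b5 pred b2: b2 stop@b0
  join b5 pred b4: b4 stop@b0
  join b8 pred b5: · stop@b5
  join b8 pred b6: b6 stop@b5
  join b8 pred b7: b7→b6 stop@b5
  b0 → ∅
  b1 → {b3,b4}
  b2 → {b3,b5}
  b3 → {b4}
  b4 → {b5}
  b5 → ∅
  b6 → {b8}
  b7 → {b8}
  b8 → ∅

φ for z: defs {b2,b5,b7}
  DF⁺ = {b3,b4,b5,b8}

Answer: ["b3", "b4", "b5", "b8"]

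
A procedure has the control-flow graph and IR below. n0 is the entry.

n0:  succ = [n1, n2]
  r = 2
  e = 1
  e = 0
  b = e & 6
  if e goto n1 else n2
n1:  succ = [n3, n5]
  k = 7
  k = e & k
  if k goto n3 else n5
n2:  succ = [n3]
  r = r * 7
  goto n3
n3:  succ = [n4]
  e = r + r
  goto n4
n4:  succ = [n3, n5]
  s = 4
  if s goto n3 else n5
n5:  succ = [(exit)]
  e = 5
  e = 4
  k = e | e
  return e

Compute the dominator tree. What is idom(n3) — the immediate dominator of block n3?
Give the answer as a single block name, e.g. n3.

Answer: n0

Derivation:
idom tree: n1←n0 n2←n0 n3←n0 n4←n3 n5←n0
Dom at joins:
  n3: preds {n1,n2,n4}: {n0,n1} ∩ {n0,n2} ∩ {n0,n3,n4} = {n0}; idom=n0
  n5: preds {n1,n4}: {n0,n1} ∩ {n0,n3,n4} = {n0}; idom=n0

idom(n3) = n0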